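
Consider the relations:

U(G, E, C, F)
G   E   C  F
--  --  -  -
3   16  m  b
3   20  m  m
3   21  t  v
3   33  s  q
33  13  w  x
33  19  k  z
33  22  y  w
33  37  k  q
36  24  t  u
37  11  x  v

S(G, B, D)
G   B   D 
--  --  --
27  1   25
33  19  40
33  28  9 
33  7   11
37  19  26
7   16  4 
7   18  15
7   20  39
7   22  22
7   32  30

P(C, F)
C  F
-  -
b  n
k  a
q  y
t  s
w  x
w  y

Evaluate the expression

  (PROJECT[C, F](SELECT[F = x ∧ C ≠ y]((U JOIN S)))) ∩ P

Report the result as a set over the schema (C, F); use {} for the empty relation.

U ⋈ S (natural join on G): {(33, 13, w, x, 19, 40), (33, 13, w, x, 28, 9), (33, 13, w, x, 7, 11), (33, 19, k, z, 19, 40), (33, 19, k, z, 28, 9), (33, 19, k, z, 7, 11), (33, 22, y, w, 19, 40), (33, 22, y, w, 28, 9), (33, 22, y, w, 7, 11), (33, 37, k, q, 19, 40), (33, 37, k, q, 28, 9), (33, 37, k, q, 7, 11), (37, 11, x, v, 19, 26)}
Filtering on F = x ∧ C ≠ y leaves {(33, 13, w, x, 19, 40), (33, 13, w, x, 28, 9), (33, 13, w, x, 7, 11)}.
π_{C, F} gives {(w, x)} (2 duplicate(s) eliminated).
Taking the intersection: {(w, x)}

{(w, x)}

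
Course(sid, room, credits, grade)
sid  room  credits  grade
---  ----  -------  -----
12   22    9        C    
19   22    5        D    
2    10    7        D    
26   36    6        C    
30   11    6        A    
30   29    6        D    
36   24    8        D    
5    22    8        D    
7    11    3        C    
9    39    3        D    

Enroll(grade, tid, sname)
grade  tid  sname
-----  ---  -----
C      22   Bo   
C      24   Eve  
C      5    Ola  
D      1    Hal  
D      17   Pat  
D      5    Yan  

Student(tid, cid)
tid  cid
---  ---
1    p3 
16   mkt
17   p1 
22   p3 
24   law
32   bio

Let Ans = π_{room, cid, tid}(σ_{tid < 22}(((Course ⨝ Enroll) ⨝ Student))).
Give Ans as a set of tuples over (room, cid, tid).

{(10, p1, 17), (10, p3, 1), (22, p1, 17), (22, p3, 1), (24, p1, 17), (24, p3, 1), (29, p1, 17), (29, p3, 1), (39, p1, 17), (39, p3, 1)}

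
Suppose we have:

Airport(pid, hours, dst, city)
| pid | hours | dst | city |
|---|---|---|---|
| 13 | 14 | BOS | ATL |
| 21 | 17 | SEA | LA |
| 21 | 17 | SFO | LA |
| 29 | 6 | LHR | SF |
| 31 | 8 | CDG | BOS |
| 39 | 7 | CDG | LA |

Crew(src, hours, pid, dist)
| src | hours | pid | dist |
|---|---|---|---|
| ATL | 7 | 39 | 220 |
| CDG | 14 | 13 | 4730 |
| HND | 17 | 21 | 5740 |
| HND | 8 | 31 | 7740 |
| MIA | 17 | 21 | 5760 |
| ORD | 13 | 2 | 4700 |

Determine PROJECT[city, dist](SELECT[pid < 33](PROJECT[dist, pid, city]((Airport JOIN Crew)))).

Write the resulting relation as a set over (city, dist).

Natural join on pid, hours: {(13, 14, BOS, ATL, CDG, 4730), (21, 17, SEA, LA, HND, 5740), (21, 17, SEA, LA, MIA, 5760), (21, 17, SFO, LA, HND, 5740), (21, 17, SFO, LA, MIA, 5760), (31, 8, CDG, BOS, HND, 7740), (39, 7, CDG, LA, ATL, 220)}
π_{dist, pid, city} gives {(220, 39, LA), (4730, 13, ATL), (5740, 21, LA), (5760, 21, LA), (7740, 31, BOS)} (2 duplicate(s) eliminated).
Filtering on pid < 33 leaves {(4730, 13, ATL), (5740, 21, LA), (5760, 21, LA), (7740, 31, BOS)}.
π_{city, dist} gives {(ATL, 4730), (BOS, 7740), (LA, 5740), (LA, 5760)}.

{(ATL, 4730), (BOS, 7740), (LA, 5740), (LA, 5760)}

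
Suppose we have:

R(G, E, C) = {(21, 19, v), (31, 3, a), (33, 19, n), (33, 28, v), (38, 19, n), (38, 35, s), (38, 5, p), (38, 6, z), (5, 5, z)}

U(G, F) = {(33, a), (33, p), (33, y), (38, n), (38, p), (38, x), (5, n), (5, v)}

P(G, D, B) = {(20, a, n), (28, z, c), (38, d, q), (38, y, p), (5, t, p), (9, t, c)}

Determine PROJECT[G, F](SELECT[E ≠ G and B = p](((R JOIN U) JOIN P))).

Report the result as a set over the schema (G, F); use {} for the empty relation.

R ⋈ U (natural join on G): {(33, 19, n, a), (33, 19, n, p), (33, 19, n, y), (33, 28, v, a), (33, 28, v, p), (33, 28, v, y), (38, 19, n, n), (38, 19, n, p), (38, 19, n, x), (38, 35, s, n), (38, 35, s, p), (38, 35, s, x), (38, 5, p, n), (38, 5, p, p), (38, 5, p, x), (38, 6, z, n), (38, 6, z, p), (38, 6, z, x), (5, 5, z, n), (5, 5, z, v)}
(R JOIN U) ⋈ P (natural join on G): {(38, 19, n, n, d, q), (38, 19, n, n, y, p), (38, 19, n, p, d, q), (38, 19, n, p, y, p), (38, 19, n, x, d, q), (38, 19, n, x, y, p), (38, 35, s, n, d, q), (38, 35, s, n, y, p), (38, 35, s, p, d, q), (38, 35, s, p, y, p), (38, 35, s, x, d, q), (38, 35, s, x, y, p), (38, 5, p, n, d, q), (38, 5, p, n, y, p), (38, 5, p, p, d, q), (38, 5, p, p, y, p), (38, 5, p, x, d, q), (38, 5, p, x, y, p), (38, 6, z, n, d, q), (38, 6, z, n, y, p), (38, 6, z, p, d, q), (38, 6, z, p, y, p), (38, 6, z, x, d, q), (38, 6, z, x, y, p), (5, 5, z, n, t, p), (5, 5, z, v, t, p)}
Apply σ_{E ≠ G and B = p}; surviving tuples: {(38, 19, n, n, y, p), (38, 19, n, p, y, p), (38, 19, n, x, y, p), (38, 35, s, n, y, p), (38, 35, s, p, y, p), (38, 35, s, x, y, p), (38, 5, p, n, y, p), (38, 5, p, p, y, p), (38, 5, p, x, y, p), (38, 6, z, n, y, p), (38, 6, z, p, y, p), (38, 6, z, x, y, p)}
Keep only column(s) G, F (9 duplicate(s) eliminated): {(38, n), (38, p), (38, x)}

{(38, n), (38, p), (38, x)}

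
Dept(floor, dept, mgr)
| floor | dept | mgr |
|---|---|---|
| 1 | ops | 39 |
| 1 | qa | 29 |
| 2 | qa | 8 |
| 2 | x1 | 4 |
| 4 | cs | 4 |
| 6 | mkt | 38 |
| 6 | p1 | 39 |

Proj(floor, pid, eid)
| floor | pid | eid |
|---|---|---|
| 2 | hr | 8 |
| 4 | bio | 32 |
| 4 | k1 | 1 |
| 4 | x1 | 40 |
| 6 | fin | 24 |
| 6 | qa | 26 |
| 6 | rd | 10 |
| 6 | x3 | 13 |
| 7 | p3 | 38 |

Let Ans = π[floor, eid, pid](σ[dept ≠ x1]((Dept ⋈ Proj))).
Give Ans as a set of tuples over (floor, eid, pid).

{(2, 8, hr), (4, 1, k1), (4, 32, bio), (4, 40, x1), (6, 10, rd), (6, 13, x3), (6, 24, fin), (6, 26, qa)}

Joining Dept and Proj on floor yields {(2, qa, 8, hr, 8), (2, x1, 4, hr, 8), (4, cs, 4, bio, 32), (4, cs, 4, k1, 1), (4, cs, 4, x1, 40), (6, mkt, 38, fin, 24), (6, mkt, 38, qa, 26), (6, mkt, 38, rd, 10), (6, mkt, 38, x3, 13), (6, p1, 39, fin, 24), (6, p1, 39, qa, 26), (6, p1, 39, rd, 10), (6, p1, 39, x3, 13)}.
Apply σ_{dept ≠ x1}; surviving tuples: {(2, qa, 8, hr, 8), (4, cs, 4, bio, 32), (4, cs, 4, k1, 1), (4, cs, 4, x1, 40), (6, mkt, 38, fin, 24), (6, mkt, 38, qa, 26), (6, mkt, 38, rd, 10), (6, mkt, 38, x3, 13), (6, p1, 39, fin, 24), (6, p1, 39, qa, 26), (6, p1, 39, rd, 10), (6, p1, 39, x3, 13)}
Projecting to floor, eid, pid (4 duplicate(s) eliminated): {(2, 8, hr), (4, 1, k1), (4, 32, bio), (4, 40, x1), (6, 10, rd), (6, 13, x3), (6, 24, fin), (6, 26, qa)}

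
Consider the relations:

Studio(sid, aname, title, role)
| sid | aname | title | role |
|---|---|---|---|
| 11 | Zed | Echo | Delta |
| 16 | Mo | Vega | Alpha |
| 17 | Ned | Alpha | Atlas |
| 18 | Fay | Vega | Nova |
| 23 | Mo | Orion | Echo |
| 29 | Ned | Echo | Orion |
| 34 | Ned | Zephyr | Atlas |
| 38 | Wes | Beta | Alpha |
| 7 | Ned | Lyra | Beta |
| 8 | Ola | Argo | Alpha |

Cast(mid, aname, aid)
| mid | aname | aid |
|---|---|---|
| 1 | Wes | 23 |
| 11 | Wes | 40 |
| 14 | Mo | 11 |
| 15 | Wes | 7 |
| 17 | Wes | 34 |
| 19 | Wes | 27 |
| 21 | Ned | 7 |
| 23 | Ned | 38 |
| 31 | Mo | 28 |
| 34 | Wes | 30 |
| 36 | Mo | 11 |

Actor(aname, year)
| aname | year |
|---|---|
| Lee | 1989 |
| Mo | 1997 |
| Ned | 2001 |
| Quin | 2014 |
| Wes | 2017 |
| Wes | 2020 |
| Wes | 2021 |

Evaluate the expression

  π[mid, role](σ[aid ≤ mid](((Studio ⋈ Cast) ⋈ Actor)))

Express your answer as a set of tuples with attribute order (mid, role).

{(14, Alpha), (14, Echo), (15, Alpha), (21, Atlas), (21, Beta), (21, Orion), (31, Alpha), (31, Echo), (34, Alpha), (36, Alpha), (36, Echo)}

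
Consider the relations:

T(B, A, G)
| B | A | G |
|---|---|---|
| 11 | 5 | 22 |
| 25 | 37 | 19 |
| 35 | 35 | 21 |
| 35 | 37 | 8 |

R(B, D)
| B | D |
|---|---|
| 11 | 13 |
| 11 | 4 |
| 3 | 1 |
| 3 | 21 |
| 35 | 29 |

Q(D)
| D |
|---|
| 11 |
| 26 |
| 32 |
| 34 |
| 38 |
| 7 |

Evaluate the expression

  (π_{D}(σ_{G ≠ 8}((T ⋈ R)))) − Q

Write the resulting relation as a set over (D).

{13, 29, 4}

Joining T and R on B yields {(11, 5, 22, 13), (11, 5, 22, 4), (35, 35, 21, 29), (35, 37, 8, 29)}.
Filtering on G ≠ 8 leaves {(11, 5, 22, 13), (11, 5, 22, 4), (35, 35, 21, 29)}.
π[D]: project onto (D) → {13, 29, 4}
Taking the difference: {13, 29, 4}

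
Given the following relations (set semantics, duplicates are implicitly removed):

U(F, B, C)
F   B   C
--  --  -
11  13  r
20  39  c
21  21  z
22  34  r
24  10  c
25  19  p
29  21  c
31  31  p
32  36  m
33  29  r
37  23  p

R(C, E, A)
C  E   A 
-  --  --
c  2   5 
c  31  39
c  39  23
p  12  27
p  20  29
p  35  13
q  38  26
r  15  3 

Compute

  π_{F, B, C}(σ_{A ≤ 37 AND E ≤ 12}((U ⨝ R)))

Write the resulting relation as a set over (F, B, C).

{(20, 39, c), (24, 10, c), (25, 19, p), (29, 21, c), (31, 31, p), (37, 23, p)}

Natural join on C: {(11, 13, r, 15, 3), (20, 39, c, 2, 5), (20, 39, c, 31, 39), (20, 39, c, 39, 23), (22, 34, r, 15, 3), (24, 10, c, 2, 5), (24, 10, c, 31, 39), (24, 10, c, 39, 23), (25, 19, p, 12, 27), (25, 19, p, 20, 29), (25, 19, p, 35, 13), (29, 21, c, 2, 5), (29, 21, c, 31, 39), (29, 21, c, 39, 23), (31, 31, p, 12, 27), (31, 31, p, 20, 29), (31, 31, p, 35, 13), (33, 29, r, 15, 3), (37, 23, p, 12, 27), (37, 23, p, 20, 29), (37, 23, p, 35, 13)}
Apply σ_{A ≤ 37 AND E ≤ 12}; surviving tuples: {(20, 39, c, 2, 5), (24, 10, c, 2, 5), (25, 19, p, 12, 27), (29, 21, c, 2, 5), (31, 31, p, 12, 27), (37, 23, p, 12, 27)}
Keep only column(s) F, B, C: {(20, 39, c), (24, 10, c), (25, 19, p), (29, 21, c), (31, 31, p), (37, 23, p)}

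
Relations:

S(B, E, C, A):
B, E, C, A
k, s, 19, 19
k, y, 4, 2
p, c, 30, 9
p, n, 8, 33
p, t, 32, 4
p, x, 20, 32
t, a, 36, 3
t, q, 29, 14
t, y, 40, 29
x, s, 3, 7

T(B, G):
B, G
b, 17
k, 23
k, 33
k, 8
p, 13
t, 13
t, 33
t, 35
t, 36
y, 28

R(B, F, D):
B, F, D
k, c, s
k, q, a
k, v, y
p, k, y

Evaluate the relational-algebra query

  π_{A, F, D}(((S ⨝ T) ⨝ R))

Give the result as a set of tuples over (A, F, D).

S ⋈ T (natural join on B): {(k, s, 19, 19, 23), (k, s, 19, 19, 33), (k, s, 19, 19, 8), (k, y, 4, 2, 23), (k, y, 4, 2, 33), (k, y, 4, 2, 8), (p, c, 30, 9, 13), (p, n, 8, 33, 13), (p, t, 32, 4, 13), (p, x, 20, 32, 13), (t, a, 36, 3, 13), (t, a, 36, 3, 33), (t, a, 36, 3, 35), (t, a, 36, 3, 36), (t, q, 29, 14, 13), (t, q, 29, 14, 33), (t, q, 29, 14, 35), (t, q, 29, 14, 36), (t, y, 40, 29, 13), (t, y, 40, 29, 33), (t, y, 40, 29, 35), (t, y, 40, 29, 36)}
(S ⨝ T) ⋈ R (natural join on B): {(k, s, 19, 19, 23, c, s), (k, s, 19, 19, 23, q, a), (k, s, 19, 19, 23, v, y), (k, s, 19, 19, 33, c, s), (k, s, 19, 19, 33, q, a), (k, s, 19, 19, 33, v, y), (k, s, 19, 19, 8, c, s), (k, s, 19, 19, 8, q, a), (k, s, 19, 19, 8, v, y), (k, y, 4, 2, 23, c, s), (k, y, 4, 2, 23, q, a), (k, y, 4, 2, 23, v, y), (k, y, 4, 2, 33, c, s), (k, y, 4, 2, 33, q, a), (k, y, 4, 2, 33, v, y), (k, y, 4, 2, 8, c, s), (k, y, 4, 2, 8, q, a), (k, y, 4, 2, 8, v, y), (p, c, 30, 9, 13, k, y), (p, n, 8, 33, 13, k, y), (p, t, 32, 4, 13, k, y), (p, x, 20, 32, 13, k, y)}
π[A, F, D]: project onto (A, F, D) (12 duplicate(s) eliminated) → {(19, c, s), (19, q, a), (19, v, y), (2, c, s), (2, q, a), (2, v, y), (32, k, y), (33, k, y), (4, k, y), (9, k, y)}

{(19, c, s), (19, q, a), (19, v, y), (2, c, s), (2, q, a), (2, v, y), (32, k, y), (33, k, y), (4, k, y), (9, k, y)}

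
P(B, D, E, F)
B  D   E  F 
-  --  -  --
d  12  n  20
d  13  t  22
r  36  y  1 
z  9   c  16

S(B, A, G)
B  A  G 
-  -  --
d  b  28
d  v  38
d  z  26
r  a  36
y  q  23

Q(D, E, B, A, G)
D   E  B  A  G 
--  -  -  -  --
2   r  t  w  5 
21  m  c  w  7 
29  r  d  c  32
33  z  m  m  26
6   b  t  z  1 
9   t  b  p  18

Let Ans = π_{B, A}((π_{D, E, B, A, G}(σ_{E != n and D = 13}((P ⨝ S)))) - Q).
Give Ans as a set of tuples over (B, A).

Natural join on B: {(d, 12, n, 20, b, 28), (d, 12, n, 20, v, 38), (d, 12, n, 20, z, 26), (d, 13, t, 22, b, 28), (d, 13, t, 22, v, 38), (d, 13, t, 22, z, 26), (r, 36, y, 1, a, 36)}
Filtering on E != n and D = 13 leaves {(d, 13, t, 22, b, 28), (d, 13, t, 22, v, 38), (d, 13, t, 22, z, 26)}.
Keep only column(s) D, E, B, A, G: {(13, t, d, b, 28), (13, t, d, v, 38), (13, t, d, z, 26)}
Difference: {(13, t, d, b, 28), (13, t, d, v, 38), (13, t, d, z, 26)} with {(2, r, t, w, 5), (21, m, c, w, 7), (29, r, d, c, 32), (33, z, m, m, 26), (6, b, t, z, 1), (9, t, b, p, 18)} → {(13, t, d, b, 28), (13, t, d, v, 38), (13, t, d, z, 26)}
Keep only column(s) B, A: {(d, b), (d, v), (d, z)}

{(d, b), (d, v), (d, z)}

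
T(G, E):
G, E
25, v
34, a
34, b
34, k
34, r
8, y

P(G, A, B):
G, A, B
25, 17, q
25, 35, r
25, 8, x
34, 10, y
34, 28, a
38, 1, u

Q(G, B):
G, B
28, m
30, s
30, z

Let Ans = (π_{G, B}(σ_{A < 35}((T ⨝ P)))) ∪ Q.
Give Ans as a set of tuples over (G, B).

{(25, q), (25, x), (28, m), (30, s), (30, z), (34, a), (34, y)}

Natural join on G: {(25, v, 17, q), (25, v, 35, r), (25, v, 8, x), (34, a, 10, y), (34, a, 28, a), (34, b, 10, y), (34, b, 28, a), (34, k, 10, y), (34, k, 28, a), (34, r, 10, y), (34, r, 28, a)}
Selection A < 35: {(25, v, 17, q), (25, v, 8, x), (34, a, 10, y), (34, a, 28, a), (34, b, 10, y), (34, b, 28, a), (34, k, 10, y), (34, k, 28, a), (34, r, 10, y), (34, r, 28, a)}
Projecting to G, B (6 duplicate(s) eliminated): {(25, q), (25, x), (34, a), (34, y)}
Taking the union: {(25, q), (25, x), (28, m), (30, s), (30, z), (34, a), (34, y)}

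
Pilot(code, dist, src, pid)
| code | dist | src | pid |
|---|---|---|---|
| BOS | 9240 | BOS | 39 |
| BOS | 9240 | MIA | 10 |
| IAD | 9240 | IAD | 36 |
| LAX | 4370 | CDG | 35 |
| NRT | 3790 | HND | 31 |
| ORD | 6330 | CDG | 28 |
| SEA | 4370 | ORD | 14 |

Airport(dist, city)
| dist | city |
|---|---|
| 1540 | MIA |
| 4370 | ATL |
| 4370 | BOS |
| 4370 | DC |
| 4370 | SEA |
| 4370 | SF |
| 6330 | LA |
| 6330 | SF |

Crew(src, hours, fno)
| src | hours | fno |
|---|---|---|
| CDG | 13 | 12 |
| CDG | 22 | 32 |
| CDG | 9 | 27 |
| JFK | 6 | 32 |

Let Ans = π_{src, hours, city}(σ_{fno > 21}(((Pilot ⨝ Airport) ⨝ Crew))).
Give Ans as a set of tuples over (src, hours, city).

{(CDG, 22, ATL), (CDG, 22, BOS), (CDG, 22, DC), (CDG, 22, LA), (CDG, 22, SEA), (CDG, 22, SF), (CDG, 9, ATL), (CDG, 9, BOS), (CDG, 9, DC), (CDG, 9, LA), (CDG, 9, SEA), (CDG, 9, SF)}

Pilot ⋈ Airport (natural join on dist): {(LAX, 4370, CDG, 35, ATL), (LAX, 4370, CDG, 35, BOS), (LAX, 4370, CDG, 35, DC), (LAX, 4370, CDG, 35, SEA), (LAX, 4370, CDG, 35, SF), (ORD, 6330, CDG, 28, LA), (ORD, 6330, CDG, 28, SF), (SEA, 4370, ORD, 14, ATL), (SEA, 4370, ORD, 14, BOS), (SEA, 4370, ORD, 14, DC), (SEA, 4370, ORD, 14, SEA), (SEA, 4370, ORD, 14, SF)}
(Pilot ⨝ Airport) ⋈ Crew (natural join on src): {(LAX, 4370, CDG, 35, ATL, 13, 12), (LAX, 4370, CDG, 35, ATL, 22, 32), (LAX, 4370, CDG, 35, ATL, 9, 27), (LAX, 4370, CDG, 35, BOS, 13, 12), (LAX, 4370, CDG, 35, BOS, 22, 32), (LAX, 4370, CDG, 35, BOS, 9, 27), (LAX, 4370, CDG, 35, DC, 13, 12), (LAX, 4370, CDG, 35, DC, 22, 32), (LAX, 4370, CDG, 35, DC, 9, 27), (LAX, 4370, CDG, 35, SEA, 13, 12), (LAX, 4370, CDG, 35, SEA, 22, 32), (LAX, 4370, CDG, 35, SEA, 9, 27), (LAX, 4370, CDG, 35, SF, 13, 12), (LAX, 4370, CDG, 35, SF, 22, 32), (LAX, 4370, CDG, 35, SF, 9, 27), (ORD, 6330, CDG, 28, LA, 13, 12), (ORD, 6330, CDG, 28, LA, 22, 32), (ORD, 6330, CDG, 28, LA, 9, 27), (ORD, 6330, CDG, 28, SF, 13, 12), (ORD, 6330, CDG, 28, SF, 22, 32), (ORD, 6330, CDG, 28, SF, 9, 27)}
Selection fno > 21: {(LAX, 4370, CDG, 35, ATL, 22, 32), (LAX, 4370, CDG, 35, ATL, 9, 27), (LAX, 4370, CDG, 35, BOS, 22, 32), (LAX, 4370, CDG, 35, BOS, 9, 27), (LAX, 4370, CDG, 35, DC, 22, 32), (LAX, 4370, CDG, 35, DC, 9, 27), (LAX, 4370, CDG, 35, SEA, 22, 32), (LAX, 4370, CDG, 35, SEA, 9, 27), (LAX, 4370, CDG, 35, SF, 22, 32), (LAX, 4370, CDG, 35, SF, 9, 27), (ORD, 6330, CDG, 28, LA, 22, 32), (ORD, 6330, CDG, 28, LA, 9, 27), (ORD, 6330, CDG, 28, SF, 22, 32), (ORD, 6330, CDG, 28, SF, 9, 27)}
π_{src, hours, city} gives {(CDG, 22, ATL), (CDG, 22, BOS), (CDG, 22, DC), (CDG, 22, LA), (CDG, 22, SEA), (CDG, 22, SF), (CDG, 9, ATL), (CDG, 9, BOS), (CDG, 9, DC), (CDG, 9, LA), (CDG, 9, SEA), (CDG, 9, SF)} (2 duplicate(s) eliminated).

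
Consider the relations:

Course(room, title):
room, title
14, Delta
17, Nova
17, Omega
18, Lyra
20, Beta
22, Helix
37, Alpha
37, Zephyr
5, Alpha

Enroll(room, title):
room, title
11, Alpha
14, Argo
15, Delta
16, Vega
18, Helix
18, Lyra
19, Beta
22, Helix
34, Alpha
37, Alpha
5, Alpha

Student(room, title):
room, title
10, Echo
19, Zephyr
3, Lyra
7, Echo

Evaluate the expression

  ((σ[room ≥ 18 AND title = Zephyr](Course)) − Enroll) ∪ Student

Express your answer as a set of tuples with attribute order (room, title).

σ[room ≥ 18 AND title = Zephyr]: keep tuples satisfying room ≥ 18 AND title = Zephyr → {(37, Zephyr)}
Taking the difference: {(37, Zephyr)}
Taking the union: {(10, Echo), (19, Zephyr), (3, Lyra), (37, Zephyr), (7, Echo)}

{(10, Echo), (19, Zephyr), (3, Lyra), (37, Zephyr), (7, Echo)}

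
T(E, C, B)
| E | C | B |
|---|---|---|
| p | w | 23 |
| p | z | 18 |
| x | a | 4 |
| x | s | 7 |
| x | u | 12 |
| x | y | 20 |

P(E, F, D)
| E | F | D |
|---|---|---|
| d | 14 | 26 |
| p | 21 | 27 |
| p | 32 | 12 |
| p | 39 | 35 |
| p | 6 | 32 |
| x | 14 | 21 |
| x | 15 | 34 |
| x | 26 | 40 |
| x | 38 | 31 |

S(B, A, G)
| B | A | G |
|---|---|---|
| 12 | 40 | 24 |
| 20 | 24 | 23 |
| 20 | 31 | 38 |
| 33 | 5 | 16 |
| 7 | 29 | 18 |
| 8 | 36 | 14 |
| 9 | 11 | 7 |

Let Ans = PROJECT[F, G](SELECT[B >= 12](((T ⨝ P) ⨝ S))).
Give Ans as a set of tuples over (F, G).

T ⋈ P (natural join on E): {(p, w, 23, 21, 27), (p, w, 23, 32, 12), (p, w, 23, 39, 35), (p, w, 23, 6, 32), (p, z, 18, 21, 27), (p, z, 18, 32, 12), (p, z, 18, 39, 35), (p, z, 18, 6, 32), (x, a, 4, 14, 21), (x, a, 4, 15, 34), (x, a, 4, 26, 40), (x, a, 4, 38, 31), (x, s, 7, 14, 21), (x, s, 7, 15, 34), (x, s, 7, 26, 40), (x, s, 7, 38, 31), (x, u, 12, 14, 21), (x, u, 12, 15, 34), (x, u, 12, 26, 40), (x, u, 12, 38, 31), (x, y, 20, 14, 21), (x, y, 20, 15, 34), (x, y, 20, 26, 40), (x, y, 20, 38, 31)}
(T ⨝ P) ⋈ S (natural join on B): {(x, s, 7, 14, 21, 29, 18), (x, s, 7, 15, 34, 29, 18), (x, s, 7, 26, 40, 29, 18), (x, s, 7, 38, 31, 29, 18), (x, u, 12, 14, 21, 40, 24), (x, u, 12, 15, 34, 40, 24), (x, u, 12, 26, 40, 40, 24), (x, u, 12, 38, 31, 40, 24), (x, y, 20, 14, 21, 24, 23), (x, y, 20, 14, 21, 31, 38), (x, y, 20, 15, 34, 24, 23), (x, y, 20, 15, 34, 31, 38), (x, y, 20, 26, 40, 24, 23), (x, y, 20, 26, 40, 31, 38), (x, y, 20, 38, 31, 24, 23), (x, y, 20, 38, 31, 31, 38)}
Apply σ_{B >= 12}; surviving tuples: {(x, u, 12, 14, 21, 40, 24), (x, u, 12, 15, 34, 40, 24), (x, u, 12, 26, 40, 40, 24), (x, u, 12, 38, 31, 40, 24), (x, y, 20, 14, 21, 24, 23), (x, y, 20, 14, 21, 31, 38), (x, y, 20, 15, 34, 24, 23), (x, y, 20, 15, 34, 31, 38), (x, y, 20, 26, 40, 24, 23), (x, y, 20, 26, 40, 31, 38), (x, y, 20, 38, 31, 24, 23), (x, y, 20, 38, 31, 31, 38)}
Projecting to F, G: {(14, 23), (14, 24), (14, 38), (15, 23), (15, 24), (15, 38), (26, 23), (26, 24), (26, 38), (38, 23), (38, 24), (38, 38)}

{(14, 23), (14, 24), (14, 38), (15, 23), (15, 24), (15, 38), (26, 23), (26, 24), (26, 38), (38, 23), (38, 24), (38, 38)}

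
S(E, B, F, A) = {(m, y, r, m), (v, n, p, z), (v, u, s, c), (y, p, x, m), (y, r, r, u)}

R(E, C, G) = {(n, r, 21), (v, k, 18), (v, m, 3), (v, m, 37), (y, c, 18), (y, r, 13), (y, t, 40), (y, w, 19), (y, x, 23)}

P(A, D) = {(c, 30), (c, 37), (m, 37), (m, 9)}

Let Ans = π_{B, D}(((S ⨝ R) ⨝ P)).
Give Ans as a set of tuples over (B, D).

Joining S and R on E yields {(v, n, p, z, k, 18), (v, n, p, z, m, 3), (v, n, p, z, m, 37), (v, u, s, c, k, 18), (v, u, s, c, m, 3), (v, u, s, c, m, 37), (y, p, x, m, c, 18), (y, p, x, m, r, 13), (y, p, x, m, t, 40), (y, p, x, m, w, 19), (y, p, x, m, x, 23), (y, r, r, u, c, 18), (y, r, r, u, r, 13), (y, r, r, u, t, 40), (y, r, r, u, w, 19), (y, r, r, u, x, 23)}.
Joining (S ⨝ R) and P on A yields {(v, u, s, c, k, 18, 30), (v, u, s, c, k, 18, 37), (v, u, s, c, m, 3, 30), (v, u, s, c, m, 3, 37), (v, u, s, c, m, 37, 30), (v, u, s, c, m, 37, 37), (y, p, x, m, c, 18, 37), (y, p, x, m, c, 18, 9), (y, p, x, m, r, 13, 37), (y, p, x, m, r, 13, 9), (y, p, x, m, t, 40, 37), (y, p, x, m, t, 40, 9), (y, p, x, m, w, 19, 37), (y, p, x, m, w, 19, 9), (y, p, x, m, x, 23, 37), (y, p, x, m, x, 23, 9)}.
π[B, D]: project onto (B, D) (12 duplicate(s) eliminated) → {(p, 37), (p, 9), (u, 30), (u, 37)}

{(p, 37), (p, 9), (u, 30), (u, 37)}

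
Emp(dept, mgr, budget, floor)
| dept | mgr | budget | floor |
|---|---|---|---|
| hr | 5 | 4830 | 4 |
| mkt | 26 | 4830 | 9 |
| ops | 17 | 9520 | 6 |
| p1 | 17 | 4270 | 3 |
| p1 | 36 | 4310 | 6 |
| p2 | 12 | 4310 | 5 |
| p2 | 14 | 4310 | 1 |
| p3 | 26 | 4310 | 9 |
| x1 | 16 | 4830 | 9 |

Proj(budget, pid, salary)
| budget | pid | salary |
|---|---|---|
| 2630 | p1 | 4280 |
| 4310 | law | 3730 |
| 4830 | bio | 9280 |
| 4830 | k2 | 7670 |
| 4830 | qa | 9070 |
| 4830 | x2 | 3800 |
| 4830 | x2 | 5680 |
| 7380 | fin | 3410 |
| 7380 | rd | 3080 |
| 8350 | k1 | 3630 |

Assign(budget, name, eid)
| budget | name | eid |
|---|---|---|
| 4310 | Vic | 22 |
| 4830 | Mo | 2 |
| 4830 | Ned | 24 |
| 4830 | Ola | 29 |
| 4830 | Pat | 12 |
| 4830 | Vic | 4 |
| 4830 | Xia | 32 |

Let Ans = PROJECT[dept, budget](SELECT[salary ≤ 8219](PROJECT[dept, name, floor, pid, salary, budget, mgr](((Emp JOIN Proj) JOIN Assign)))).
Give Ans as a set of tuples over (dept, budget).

{(hr, 4830), (mkt, 4830), (p1, 4310), (p2, 4310), (p3, 4310), (x1, 4830)}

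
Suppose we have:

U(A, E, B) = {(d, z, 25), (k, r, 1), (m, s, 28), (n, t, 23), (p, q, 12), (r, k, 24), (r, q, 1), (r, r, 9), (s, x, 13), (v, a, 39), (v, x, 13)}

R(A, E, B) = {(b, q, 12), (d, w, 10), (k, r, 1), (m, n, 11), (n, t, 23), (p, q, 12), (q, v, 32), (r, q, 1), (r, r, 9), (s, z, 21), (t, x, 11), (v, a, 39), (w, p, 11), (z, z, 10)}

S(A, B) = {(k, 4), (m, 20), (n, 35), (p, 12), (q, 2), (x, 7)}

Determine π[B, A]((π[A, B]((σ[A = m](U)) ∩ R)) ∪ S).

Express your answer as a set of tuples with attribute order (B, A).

{(12, p), (2, q), (20, m), (35, n), (4, k), (7, x)}

Apply σ_{A = m}; surviving tuples: {(m, s, 28)}
Set intersection of the two operands is {}.
π_{A, B} gives {}.
Set union of the two operands is {(k, 4), (m, 20), (n, 35), (p, 12), (q, 2), (x, 7)}.
π_{B, A} gives {(12, p), (2, q), (20, m), (35, n), (4, k), (7, x)}.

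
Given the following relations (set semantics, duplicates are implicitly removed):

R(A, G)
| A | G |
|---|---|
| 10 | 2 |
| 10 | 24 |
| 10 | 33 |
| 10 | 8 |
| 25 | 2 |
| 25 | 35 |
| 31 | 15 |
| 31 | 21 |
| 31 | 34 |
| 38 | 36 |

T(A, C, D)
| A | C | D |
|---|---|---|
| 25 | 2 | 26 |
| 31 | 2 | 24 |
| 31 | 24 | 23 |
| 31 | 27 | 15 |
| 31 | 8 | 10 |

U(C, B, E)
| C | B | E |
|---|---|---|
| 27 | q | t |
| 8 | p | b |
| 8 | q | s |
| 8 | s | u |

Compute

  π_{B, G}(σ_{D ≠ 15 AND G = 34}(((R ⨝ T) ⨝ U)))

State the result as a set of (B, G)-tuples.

{(p, 34), (q, 34), (s, 34)}

Joining R and T on A yields {(25, 2, 2, 26), (25, 35, 2, 26), (31, 15, 2, 24), (31, 15, 24, 23), (31, 15, 27, 15), (31, 15, 8, 10), (31, 21, 2, 24), (31, 21, 24, 23), (31, 21, 27, 15), (31, 21, 8, 10), (31, 34, 2, 24), (31, 34, 24, 23), (31, 34, 27, 15), (31, 34, 8, 10)}.
Joining (R ⨝ T) and U on C yields {(31, 15, 27, 15, q, t), (31, 15, 8, 10, p, b), (31, 15, 8, 10, q, s), (31, 15, 8, 10, s, u), (31, 21, 27, 15, q, t), (31, 21, 8, 10, p, b), (31, 21, 8, 10, q, s), (31, 21, 8, 10, s, u), (31, 34, 27, 15, q, t), (31, 34, 8, 10, p, b), (31, 34, 8, 10, q, s), (31, 34, 8, 10, s, u)}.
σ[D ≠ 15 AND G = 34]: keep tuples satisfying D ≠ 15 AND G = 34 → {(31, 34, 8, 10, p, b), (31, 34, 8, 10, q, s), (31, 34, 8, 10, s, u)}
π_{B, G} gives {(p, 34), (q, 34), (s, 34)}.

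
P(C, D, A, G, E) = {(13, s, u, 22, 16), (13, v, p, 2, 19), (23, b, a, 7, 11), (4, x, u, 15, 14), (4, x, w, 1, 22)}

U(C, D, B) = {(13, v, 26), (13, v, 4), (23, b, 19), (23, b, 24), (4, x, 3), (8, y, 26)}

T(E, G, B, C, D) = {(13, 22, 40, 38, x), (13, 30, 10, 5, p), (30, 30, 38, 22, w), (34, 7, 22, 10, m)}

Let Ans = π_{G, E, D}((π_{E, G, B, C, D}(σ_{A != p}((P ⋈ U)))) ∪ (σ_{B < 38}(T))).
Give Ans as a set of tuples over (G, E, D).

{(1, 22, x), (15, 14, x), (30, 13, p), (7, 11, b), (7, 34, m)}

P ⋈ U (natural join on C, D): {(13, v, p, 2, 19, 26), (13, v, p, 2, 19, 4), (23, b, a, 7, 11, 19), (23, b, a, 7, 11, 24), (4, x, u, 15, 14, 3), (4, x, w, 1, 22, 3)}
Apply σ_{A != p}; surviving tuples: {(23, b, a, 7, 11, 19), (23, b, a, 7, 11, 24), (4, x, u, 15, 14, 3), (4, x, w, 1, 22, 3)}
π_{E, G, B, C, D} gives {(11, 7, 19, 23, b), (11, 7, 24, 23, b), (14, 15, 3, 4, x), (22, 1, 3, 4, x)}.
Apply σ_{B < 38}; surviving tuples: {(13, 30, 10, 5, p), (34, 7, 22, 10, m)}
Set union of the two operands is {(11, 7, 19, 23, b), (11, 7, 24, 23, b), (13, 30, 10, 5, p), (14, 15, 3, 4, x), (22, 1, 3, 4, x), (34, 7, 22, 10, m)}.
π_{G, E, D} gives {(1, 22, x), (15, 14, x), (30, 13, p), (7, 11, b), (7, 34, m)} (1 duplicate(s) eliminated).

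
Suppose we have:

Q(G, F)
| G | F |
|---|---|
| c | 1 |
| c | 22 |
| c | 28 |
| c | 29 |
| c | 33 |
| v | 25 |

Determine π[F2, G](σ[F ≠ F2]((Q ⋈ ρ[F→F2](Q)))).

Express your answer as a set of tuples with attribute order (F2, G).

ρ[F→F2]: schema becomes (G, F2); tuples unchanged.
Q ⋈ ρ[F→F2](Q) (natural join on G): {(c, 1, 1), (c, 1, 22), (c, 1, 28), (c, 1, 29), (c, 1, 33), (c, 22, 1), (c, 22, 22), (c, 22, 28), (c, 22, 29), (c, 22, 33), (c, 28, 1), (c, 28, 22), (c, 28, 28), (c, 28, 29), (c, 28, 33), (c, 29, 1), (c, 29, 22), (c, 29, 28), (c, 29, 29), (c, 29, 33), (c, 33, 1), (c, 33, 22), (c, 33, 28), (c, 33, 29), (c, 33, 33), (v, 25, 25)}
σ[F ≠ F2]: keep tuples satisfying F ≠ F2 → {(c, 1, 22), (c, 1, 28), (c, 1, 29), (c, 1, 33), (c, 22, 1), (c, 22, 28), (c, 22, 29), (c, 22, 33), (c, 28, 1), (c, 28, 22), (c, 28, 29), (c, 28, 33), (c, 29, 1), (c, 29, 22), (c, 29, 28), (c, 29, 33), (c, 33, 1), (c, 33, 22), (c, 33, 28), (c, 33, 29)}
Keep only column(s) F2, G (15 duplicate(s) eliminated): {(1, c), (22, c), (28, c), (29, c), (33, c)}

{(1, c), (22, c), (28, c), (29, c), (33, c)}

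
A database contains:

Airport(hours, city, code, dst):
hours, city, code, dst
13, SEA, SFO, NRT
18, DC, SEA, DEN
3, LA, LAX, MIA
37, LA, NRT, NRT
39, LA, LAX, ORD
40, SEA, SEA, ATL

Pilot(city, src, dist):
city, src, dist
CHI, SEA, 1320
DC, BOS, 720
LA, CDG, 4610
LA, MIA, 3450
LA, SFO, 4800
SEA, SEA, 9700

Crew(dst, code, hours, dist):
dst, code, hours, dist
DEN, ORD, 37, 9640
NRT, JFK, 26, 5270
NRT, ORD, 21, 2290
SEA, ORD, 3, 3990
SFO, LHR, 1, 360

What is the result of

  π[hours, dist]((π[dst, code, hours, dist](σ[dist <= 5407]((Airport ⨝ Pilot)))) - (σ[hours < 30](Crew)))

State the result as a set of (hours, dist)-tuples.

{(18, 720), (3, 3450), (3, 4610), (3, 4800), (37, 3450), (37, 4610), (37, 4800), (39, 3450), (39, 4610), (39, 4800)}

Natural join on city: {(13, SEA, SFO, NRT, SEA, 9700), (18, DC, SEA, DEN, BOS, 720), (3, LA, LAX, MIA, CDG, 4610), (3, LA, LAX, MIA, MIA, 3450), (3, LA, LAX, MIA, SFO, 4800), (37, LA, NRT, NRT, CDG, 4610), (37, LA, NRT, NRT, MIA, 3450), (37, LA, NRT, NRT, SFO, 4800), (39, LA, LAX, ORD, CDG, 4610), (39, LA, LAX, ORD, MIA, 3450), (39, LA, LAX, ORD, SFO, 4800), (40, SEA, SEA, ATL, SEA, 9700)}
Apply σ_{dist <= 5407}; surviving tuples: {(18, DC, SEA, DEN, BOS, 720), (3, LA, LAX, MIA, CDG, 4610), (3, LA, LAX, MIA, MIA, 3450), (3, LA, LAX, MIA, SFO, 4800), (37, LA, NRT, NRT, CDG, 4610), (37, LA, NRT, NRT, MIA, 3450), (37, LA, NRT, NRT, SFO, 4800), (39, LA, LAX, ORD, CDG, 4610), (39, LA, LAX, ORD, MIA, 3450), (39, LA, LAX, ORD, SFO, 4800)}
π_{dst, code, hours, dist} gives {(DEN, SEA, 18, 720), (MIA, LAX, 3, 3450), (MIA, LAX, 3, 4610), (MIA, LAX, 3, 4800), (NRT, NRT, 37, 3450), (NRT, NRT, 37, 4610), (NRT, NRT, 37, 4800), (ORD, LAX, 39, 3450), (ORD, LAX, 39, 4610), (ORD, LAX, 39, 4800)}.
Apply σ_{hours < 30}; surviving tuples: {(NRT, JFK, 26, 5270), (NRT, ORD, 21, 2290), (SEA, ORD, 3, 3990), (SFO, LHR, 1, 360)}
Taking the difference: {(DEN, SEA, 18, 720), (MIA, LAX, 3, 3450), (MIA, LAX, 3, 4610), (MIA, LAX, 3, 4800), (NRT, NRT, 37, 3450), (NRT, NRT, 37, 4610), (NRT, NRT, 37, 4800), (ORD, LAX, 39, 3450), (ORD, LAX, 39, 4610), (ORD, LAX, 39, 4800)}
π_{hours, dist} gives {(18, 720), (3, 3450), (3, 4610), (3, 4800), (37, 3450), (37, 4610), (37, 4800), (39, 3450), (39, 4610), (39, 4800)}.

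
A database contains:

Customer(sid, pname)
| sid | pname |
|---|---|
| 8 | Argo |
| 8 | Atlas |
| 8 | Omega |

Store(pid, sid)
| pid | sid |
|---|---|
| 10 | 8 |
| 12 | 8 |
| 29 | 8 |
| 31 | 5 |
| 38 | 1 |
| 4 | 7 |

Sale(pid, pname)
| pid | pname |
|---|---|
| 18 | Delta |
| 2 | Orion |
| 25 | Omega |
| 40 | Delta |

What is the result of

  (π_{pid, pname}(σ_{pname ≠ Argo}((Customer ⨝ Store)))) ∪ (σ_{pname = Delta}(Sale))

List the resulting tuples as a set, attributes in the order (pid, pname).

{(10, Atlas), (10, Omega), (12, Atlas), (12, Omega), (18, Delta), (29, Atlas), (29, Omega), (40, Delta)}

Joining Customer and Store on sid yields {(8, Argo, 10), (8, Argo, 12), (8, Argo, 29), (8, Atlas, 10), (8, Atlas, 12), (8, Atlas, 29), (8, Omega, 10), (8, Omega, 12), (8, Omega, 29)}.
σ[pname ≠ Argo]: keep tuples satisfying pname ≠ Argo → {(8, Atlas, 10), (8, Atlas, 12), (8, Atlas, 29), (8, Omega, 10), (8, Omega, 12), (8, Omega, 29)}
Projecting to pid, pname: {(10, Atlas), (10, Omega), (12, Atlas), (12, Omega), (29, Atlas), (29, Omega)}
σ[pname = Delta]: keep tuples satisfying pname = Delta → {(18, Delta), (40, Delta)}
Union: {(10, Atlas), (10, Omega), (12, Atlas), (12, Omega), (29, Atlas), (29, Omega)} with {(18, Delta), (40, Delta)} → {(10, Atlas), (10, Omega), (12, Atlas), (12, Omega), (18, Delta), (29, Atlas), (29, Omega), (40, Delta)}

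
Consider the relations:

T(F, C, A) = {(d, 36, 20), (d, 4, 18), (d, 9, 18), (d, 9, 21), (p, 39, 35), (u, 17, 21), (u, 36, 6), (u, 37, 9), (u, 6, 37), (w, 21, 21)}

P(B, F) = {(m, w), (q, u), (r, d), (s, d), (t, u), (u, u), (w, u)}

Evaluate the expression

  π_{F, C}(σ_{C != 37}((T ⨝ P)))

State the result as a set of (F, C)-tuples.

T ⋈ P (natural join on F): {(d, 36, 20, r), (d, 36, 20, s), (d, 4, 18, r), (d, 4, 18, s), (d, 9, 18, r), (d, 9, 18, s), (d, 9, 21, r), (d, 9, 21, s), (u, 17, 21, q), (u, 17, 21, t), (u, 17, 21, u), (u, 17, 21, w), (u, 36, 6, q), (u, 36, 6, t), (u, 36, 6, u), (u, 36, 6, w), (u, 37, 9, q), (u, 37, 9, t), (u, 37, 9, u), (u, 37, 9, w), (u, 6, 37, q), (u, 6, 37, t), (u, 6, 37, u), (u, 6, 37, w), (w, 21, 21, m)}
Apply σ_{C != 37}; surviving tuples: {(d, 36, 20, r), (d, 36, 20, s), (d, 4, 18, r), (d, 4, 18, s), (d, 9, 18, r), (d, 9, 18, s), (d, 9, 21, r), (d, 9, 21, s), (u, 17, 21, q), (u, 17, 21, t), (u, 17, 21, u), (u, 17, 21, w), (u, 36, 6, q), (u, 36, 6, t), (u, 36, 6, u), (u, 36, 6, w), (u, 6, 37, q), (u, 6, 37, t), (u, 6, 37, u), (u, 6, 37, w), (w, 21, 21, m)}
π_{F, C} gives {(d, 36), (d, 4), (d, 9), (u, 17), (u, 36), (u, 6), (w, 21)} (14 duplicate(s) eliminated).

{(d, 36), (d, 4), (d, 9), (u, 17), (u, 36), (u, 6), (w, 21)}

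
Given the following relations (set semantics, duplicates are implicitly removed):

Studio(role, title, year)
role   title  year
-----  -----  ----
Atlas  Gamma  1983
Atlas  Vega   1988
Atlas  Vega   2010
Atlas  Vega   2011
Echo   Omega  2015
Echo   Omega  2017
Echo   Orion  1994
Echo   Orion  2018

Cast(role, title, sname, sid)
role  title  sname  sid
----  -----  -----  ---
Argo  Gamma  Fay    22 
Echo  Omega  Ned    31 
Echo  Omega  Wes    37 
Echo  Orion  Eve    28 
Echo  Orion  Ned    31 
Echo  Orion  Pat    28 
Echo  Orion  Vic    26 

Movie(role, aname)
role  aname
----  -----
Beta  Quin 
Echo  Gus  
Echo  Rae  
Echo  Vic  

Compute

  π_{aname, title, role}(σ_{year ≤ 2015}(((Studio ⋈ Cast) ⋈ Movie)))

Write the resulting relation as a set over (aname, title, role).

Studio ⋈ Cast (natural join on role, title): {(Echo, Omega, 2015, Ned, 31), (Echo, Omega, 2015, Wes, 37), (Echo, Omega, 2017, Ned, 31), (Echo, Omega, 2017, Wes, 37), (Echo, Orion, 1994, Eve, 28), (Echo, Orion, 1994, Ned, 31), (Echo, Orion, 1994, Pat, 28), (Echo, Orion, 1994, Vic, 26), (Echo, Orion, 2018, Eve, 28), (Echo, Orion, 2018, Ned, 31), (Echo, Orion, 2018, Pat, 28), (Echo, Orion, 2018, Vic, 26)}
(Studio ⋈ Cast) ⋈ Movie (natural join on role): {(Echo, Omega, 2015, Ned, 31, Gus), (Echo, Omega, 2015, Ned, 31, Rae), (Echo, Omega, 2015, Ned, 31, Vic), (Echo, Omega, 2015, Wes, 37, Gus), (Echo, Omega, 2015, Wes, 37, Rae), (Echo, Omega, 2015, Wes, 37, Vic), (Echo, Omega, 2017, Ned, 31, Gus), (Echo, Omega, 2017, Ned, 31, Rae), (Echo, Omega, 2017, Ned, 31, Vic), (Echo, Omega, 2017, Wes, 37, Gus), (Echo, Omega, 2017, Wes, 37, Rae), (Echo, Omega, 2017, Wes, 37, Vic), (Echo, Orion, 1994, Eve, 28, Gus), (Echo, Orion, 1994, Eve, 28, Rae), (Echo, Orion, 1994, Eve, 28, Vic), (Echo, Orion, 1994, Ned, 31, Gus), (Echo, Orion, 1994, Ned, 31, Rae), (Echo, Orion, 1994, Ned, 31, Vic), (Echo, Orion, 1994, Pat, 28, Gus), (Echo, Orion, 1994, Pat, 28, Rae), (Echo, Orion, 1994, Pat, 28, Vic), (Echo, Orion, 1994, Vic, 26, Gus), (Echo, Orion, 1994, Vic, 26, Rae), (Echo, Orion, 1994, Vic, 26, Vic), (Echo, Orion, 2018, Eve, 28, Gus), (Echo, Orion, 2018, Eve, 28, Rae), (Echo, Orion, 2018, Eve, 28, Vic), (Echo, Orion, 2018, Ned, 31, Gus), (Echo, Orion, 2018, Ned, 31, Rae), (Echo, Orion, 2018, Ned, 31, Vic), (Echo, Orion, 2018, Pat, 28, Gus), (Echo, Orion, 2018, Pat, 28, Rae), (Echo, Orion, 2018, Pat, 28, Vic), (Echo, Orion, 2018, Vic, 26, Gus), (Echo, Orion, 2018, Vic, 26, Rae), (Echo, Orion, 2018, Vic, 26, Vic)}
Selection year ≤ 2015: {(Echo, Omega, 2015, Ned, 31, Gus), (Echo, Omega, 2015, Ned, 31, Rae), (Echo, Omega, 2015, Ned, 31, Vic), (Echo, Omega, 2015, Wes, 37, Gus), (Echo, Omega, 2015, Wes, 37, Rae), (Echo, Omega, 2015, Wes, 37, Vic), (Echo, Orion, 1994, Eve, 28, Gus), (Echo, Orion, 1994, Eve, 28, Rae), (Echo, Orion, 1994, Eve, 28, Vic), (Echo, Orion, 1994, Ned, 31, Gus), (Echo, Orion, 1994, Ned, 31, Rae), (Echo, Orion, 1994, Ned, 31, Vic), (Echo, Orion, 1994, Pat, 28, Gus), (Echo, Orion, 1994, Pat, 28, Rae), (Echo, Orion, 1994, Pat, 28, Vic), (Echo, Orion, 1994, Vic, 26, Gus), (Echo, Orion, 1994, Vic, 26, Rae), (Echo, Orion, 1994, Vic, 26, Vic)}
π_{aname, title, role} gives {(Gus, Omega, Echo), (Gus, Orion, Echo), (Rae, Omega, Echo), (Rae, Orion, Echo), (Vic, Omega, Echo), (Vic, Orion, Echo)} (12 duplicate(s) eliminated).

{(Gus, Omega, Echo), (Gus, Orion, Echo), (Rae, Omega, Echo), (Rae, Orion, Echo), (Vic, Omega, Echo), (Vic, Orion, Echo)}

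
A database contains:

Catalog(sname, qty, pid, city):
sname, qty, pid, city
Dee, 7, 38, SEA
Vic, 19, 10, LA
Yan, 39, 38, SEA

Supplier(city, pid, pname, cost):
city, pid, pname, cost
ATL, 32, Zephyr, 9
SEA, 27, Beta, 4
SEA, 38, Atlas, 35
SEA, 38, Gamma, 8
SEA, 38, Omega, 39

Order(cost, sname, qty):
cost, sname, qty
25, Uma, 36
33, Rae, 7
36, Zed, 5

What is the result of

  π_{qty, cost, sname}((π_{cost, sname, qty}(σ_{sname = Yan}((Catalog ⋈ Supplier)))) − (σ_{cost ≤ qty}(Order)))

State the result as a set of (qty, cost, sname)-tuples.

Natural join on pid, city: {(Dee, 7, 38, SEA, Atlas, 35), (Dee, 7, 38, SEA, Gamma, 8), (Dee, 7, 38, SEA, Omega, 39), (Yan, 39, 38, SEA, Atlas, 35), (Yan, 39, 38, SEA, Gamma, 8), (Yan, 39, 38, SEA, Omega, 39)}
Filtering on sname = Yan leaves {(Yan, 39, 38, SEA, Atlas, 35), (Yan, 39, 38, SEA, Gamma, 8), (Yan, 39, 38, SEA, Omega, 39)}.
Keep only column(s) cost, sname, qty: {(35, Yan, 39), (39, Yan, 39), (8, Yan, 39)}
Filtering on cost ≤ qty leaves {(25, Uma, 36)}.
Difference: {(35, Yan, 39), (39, Yan, 39), (8, Yan, 39)} with {(25, Uma, 36)} → {(35, Yan, 39), (39, Yan, 39), (8, Yan, 39)}
Keep only column(s) qty, cost, sname: {(39, 35, Yan), (39, 39, Yan), (39, 8, Yan)}

{(39, 35, Yan), (39, 39, Yan), (39, 8, Yan)}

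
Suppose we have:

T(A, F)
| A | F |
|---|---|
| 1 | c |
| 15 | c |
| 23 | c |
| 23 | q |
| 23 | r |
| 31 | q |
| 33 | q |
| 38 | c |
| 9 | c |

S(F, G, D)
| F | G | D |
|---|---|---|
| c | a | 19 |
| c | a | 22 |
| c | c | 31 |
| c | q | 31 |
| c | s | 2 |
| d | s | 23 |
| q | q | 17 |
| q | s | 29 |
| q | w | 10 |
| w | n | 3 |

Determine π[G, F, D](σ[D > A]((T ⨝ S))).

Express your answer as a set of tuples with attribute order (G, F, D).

{(a, c, 19), (a, c, 22), (c, c, 31), (q, c, 31), (s, c, 2), (s, q, 29)}

Joining T and S on F yields {(1, c, a, 19), (1, c, a, 22), (1, c, c, 31), (1, c, q, 31), (1, c, s, 2), (15, c, a, 19), (15, c, a, 22), (15, c, c, 31), (15, c, q, 31), (15, c, s, 2), (23, c, a, 19), (23, c, a, 22), (23, c, c, 31), (23, c, q, 31), (23, c, s, 2), (23, q, q, 17), (23, q, s, 29), (23, q, w, 10), (31, q, q, 17), (31, q, s, 29), (31, q, w, 10), (33, q, q, 17), (33, q, s, 29), (33, q, w, 10), (38, c, a, 19), (38, c, a, 22), (38, c, c, 31), (38, c, q, 31), (38, c, s, 2), (9, c, a, 19), (9, c, a, 22), (9, c, c, 31), (9, c, q, 31), (9, c, s, 2)}.
Apply σ_{D > A}; surviving tuples: {(1, c, a, 19), (1, c, a, 22), (1, c, c, 31), (1, c, q, 31), (1, c, s, 2), (15, c, a, 19), (15, c, a, 22), (15, c, c, 31), (15, c, q, 31), (23, c, c, 31), (23, c, q, 31), (23, q, s, 29), (9, c, a, 19), (9, c, a, 22), (9, c, c, 31), (9, c, q, 31)}
π_{G, F, D} gives {(a, c, 19), (a, c, 22), (c, c, 31), (q, c, 31), (s, c, 2), (s, q, 29)} (10 duplicate(s) eliminated).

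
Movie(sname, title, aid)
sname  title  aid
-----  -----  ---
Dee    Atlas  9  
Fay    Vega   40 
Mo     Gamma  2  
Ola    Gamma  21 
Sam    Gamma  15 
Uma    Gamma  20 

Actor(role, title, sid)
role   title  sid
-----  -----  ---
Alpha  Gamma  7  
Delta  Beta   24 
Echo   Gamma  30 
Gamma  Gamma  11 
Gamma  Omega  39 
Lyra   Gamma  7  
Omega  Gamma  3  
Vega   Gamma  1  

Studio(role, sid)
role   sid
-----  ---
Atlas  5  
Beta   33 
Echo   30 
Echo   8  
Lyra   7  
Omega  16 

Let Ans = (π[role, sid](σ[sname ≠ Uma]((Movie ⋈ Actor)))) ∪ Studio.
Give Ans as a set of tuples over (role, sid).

{(Alpha, 7), (Atlas, 5), (Beta, 33), (Echo, 30), (Echo, 8), (Gamma, 11), (Lyra, 7), (Omega, 16), (Omega, 3), (Vega, 1)}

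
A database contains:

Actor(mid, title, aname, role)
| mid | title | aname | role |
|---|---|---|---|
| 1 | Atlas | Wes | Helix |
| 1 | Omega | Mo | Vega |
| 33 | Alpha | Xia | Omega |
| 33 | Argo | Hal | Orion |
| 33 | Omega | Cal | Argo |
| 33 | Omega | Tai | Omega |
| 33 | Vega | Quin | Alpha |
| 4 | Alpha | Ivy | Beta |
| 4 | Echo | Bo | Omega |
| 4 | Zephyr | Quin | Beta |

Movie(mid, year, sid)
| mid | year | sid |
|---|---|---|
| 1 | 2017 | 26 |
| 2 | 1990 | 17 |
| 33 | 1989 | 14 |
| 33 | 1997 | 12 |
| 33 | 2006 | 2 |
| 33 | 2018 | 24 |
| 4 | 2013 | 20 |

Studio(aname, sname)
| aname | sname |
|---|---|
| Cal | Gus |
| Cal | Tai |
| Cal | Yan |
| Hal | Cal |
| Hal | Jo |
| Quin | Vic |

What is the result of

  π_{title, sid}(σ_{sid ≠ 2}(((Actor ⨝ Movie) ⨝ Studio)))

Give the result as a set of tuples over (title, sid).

Joining Actor and Movie on mid yields {(1, Atlas, Wes, Helix, 2017, 26), (1, Omega, Mo, Vega, 2017, 26), (33, Alpha, Xia, Omega, 1989, 14), (33, Alpha, Xia, Omega, 1997, 12), (33, Alpha, Xia, Omega, 2006, 2), (33, Alpha, Xia, Omega, 2018, 24), (33, Argo, Hal, Orion, 1989, 14), (33, Argo, Hal, Orion, 1997, 12), (33, Argo, Hal, Orion, 2006, 2), (33, Argo, Hal, Orion, 2018, 24), (33, Omega, Cal, Argo, 1989, 14), (33, Omega, Cal, Argo, 1997, 12), (33, Omega, Cal, Argo, 2006, 2), (33, Omega, Cal, Argo, 2018, 24), (33, Omega, Tai, Omega, 1989, 14), (33, Omega, Tai, Omega, 1997, 12), (33, Omega, Tai, Omega, 2006, 2), (33, Omega, Tai, Omega, 2018, 24), (33, Vega, Quin, Alpha, 1989, 14), (33, Vega, Quin, Alpha, 1997, 12), (33, Vega, Quin, Alpha, 2006, 2), (33, Vega, Quin, Alpha, 2018, 24), (4, Alpha, Ivy, Beta, 2013, 20), (4, Echo, Bo, Omega, 2013, 20), (4, Zephyr, Quin, Beta, 2013, 20)}.
Joining (Actor ⨝ Movie) and Studio on aname yields {(33, Argo, Hal, Orion, 1989, 14, Cal), (33, Argo, Hal, Orion, 1989, 14, Jo), (33, Argo, Hal, Orion, 1997, 12, Cal), (33, Argo, Hal, Orion, 1997, 12, Jo), (33, Argo, Hal, Orion, 2006, 2, Cal), (33, Argo, Hal, Orion, 2006, 2, Jo), (33, Argo, Hal, Orion, 2018, 24, Cal), (33, Argo, Hal, Orion, 2018, 24, Jo), (33, Omega, Cal, Argo, 1989, 14, Gus), (33, Omega, Cal, Argo, 1989, 14, Tai), (33, Omega, Cal, Argo, 1989, 14, Yan), (33, Omega, Cal, Argo, 1997, 12, Gus), (33, Omega, Cal, Argo, 1997, 12, Tai), (33, Omega, Cal, Argo, 1997, 12, Yan), (33, Omega, Cal, Argo, 2006, 2, Gus), (33, Omega, Cal, Argo, 2006, 2, Tai), (33, Omega, Cal, Argo, 2006, 2, Yan), (33, Omega, Cal, Argo, 2018, 24, Gus), (33, Omega, Cal, Argo, 2018, 24, Tai), (33, Omega, Cal, Argo, 2018, 24, Yan), (33, Vega, Quin, Alpha, 1989, 14, Vic), (33, Vega, Quin, Alpha, 1997, 12, Vic), (33, Vega, Quin, Alpha, 2006, 2, Vic), (33, Vega, Quin, Alpha, 2018, 24, Vic), (4, Zephyr, Quin, Beta, 2013, 20, Vic)}.
Apply σ_{sid ≠ 2}; surviving tuples: {(33, Argo, Hal, Orion, 1989, 14, Cal), (33, Argo, Hal, Orion, 1989, 14, Jo), (33, Argo, Hal, Orion, 1997, 12, Cal), (33, Argo, Hal, Orion, 1997, 12, Jo), (33, Argo, Hal, Orion, 2018, 24, Cal), (33, Argo, Hal, Orion, 2018, 24, Jo), (33, Omega, Cal, Argo, 1989, 14, Gus), (33, Omega, Cal, Argo, 1989, 14, Tai), (33, Omega, Cal, Argo, 1989, 14, Yan), (33, Omega, Cal, Argo, 1997, 12, Gus), (33, Omega, Cal, Argo, 1997, 12, Tai), (33, Omega, Cal, Argo, 1997, 12, Yan), (33, Omega, Cal, Argo, 2018, 24, Gus), (33, Omega, Cal, Argo, 2018, 24, Tai), (33, Omega, Cal, Argo, 2018, 24, Yan), (33, Vega, Quin, Alpha, 1989, 14, Vic), (33, Vega, Quin, Alpha, 1997, 12, Vic), (33, Vega, Quin, Alpha, 2018, 24, Vic), (4, Zephyr, Quin, Beta, 2013, 20, Vic)}
π[title, sid]: project onto (title, sid) (9 duplicate(s) eliminated) → {(Argo, 12), (Argo, 14), (Argo, 24), (Omega, 12), (Omega, 14), (Omega, 24), (Vega, 12), (Vega, 14), (Vega, 24), (Zephyr, 20)}

{(Argo, 12), (Argo, 14), (Argo, 24), (Omega, 12), (Omega, 14), (Omega, 24), (Vega, 12), (Vega, 14), (Vega, 24), (Zephyr, 20)}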